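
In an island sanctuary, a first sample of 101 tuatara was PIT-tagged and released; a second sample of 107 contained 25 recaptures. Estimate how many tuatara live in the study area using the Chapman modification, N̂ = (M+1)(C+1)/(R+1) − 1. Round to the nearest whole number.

N̂ = (101+1)(107+1)/(25+1) − 1 = 102·108/26 − 1
= 11016/26 − 1 ≈ 423.7 − 1 ≈ 422.7 → 423

N ≈ 423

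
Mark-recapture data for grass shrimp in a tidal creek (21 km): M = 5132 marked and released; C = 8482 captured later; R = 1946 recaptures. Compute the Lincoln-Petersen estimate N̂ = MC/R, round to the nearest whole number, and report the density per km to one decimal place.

N̂ = 5132·8482/1946 = 43529624/1946 ≈ 22368.8 → 22369
Density = N̂ / area = 22369 / 21 ≈ 1065.19 → 1065.2 per km

density ≈ 1065.2 grass shrimp per km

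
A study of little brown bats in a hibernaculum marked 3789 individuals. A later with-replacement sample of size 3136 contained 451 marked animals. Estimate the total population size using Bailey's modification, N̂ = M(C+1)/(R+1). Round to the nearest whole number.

N ≈ 26,297

N̂ = 3789·(3136+1)/(451+1) = 3789·3137/452 = 11886093/452 ≈ 26296.7 → 26297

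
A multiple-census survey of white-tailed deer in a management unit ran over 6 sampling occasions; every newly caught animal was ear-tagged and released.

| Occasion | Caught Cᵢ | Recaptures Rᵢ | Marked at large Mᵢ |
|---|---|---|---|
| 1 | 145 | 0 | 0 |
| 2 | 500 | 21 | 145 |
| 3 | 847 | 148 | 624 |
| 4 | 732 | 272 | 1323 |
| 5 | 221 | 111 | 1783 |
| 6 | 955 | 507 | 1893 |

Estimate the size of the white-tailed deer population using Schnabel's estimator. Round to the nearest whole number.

Σ MᵢCᵢ = 0·145 + 145·500 + 624·847 + 1323·732 + 1783·221 + 1893·955 = 0 + 72500 + 528528 + 968436 + 394043 + 1807815 = 3771322
Σ Rᵢ = 0 + 21 + 148 + 272 + 111 + 507 = 1059
N̂ = 3771322 / 1059 ≈ 3561.2 → 3561

N ≈ 3561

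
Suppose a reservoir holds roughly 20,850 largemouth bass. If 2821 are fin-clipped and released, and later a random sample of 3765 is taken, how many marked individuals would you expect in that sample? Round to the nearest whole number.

The marked fraction of the population is 2821/20850, so in a sample of 3765 expect C·(M/N) marked.
E[R] = 2821 × 3765 / 20850 = 10621065 / 20850 ≈ 509.4 → 509

expected recaptures ≈ 509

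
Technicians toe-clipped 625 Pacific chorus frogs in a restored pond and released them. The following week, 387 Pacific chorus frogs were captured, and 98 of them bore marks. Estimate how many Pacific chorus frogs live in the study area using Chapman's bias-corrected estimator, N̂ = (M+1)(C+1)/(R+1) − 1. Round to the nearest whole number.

N̂ = (625+1)(387+1)/(98+1) − 1 = 626·388/99 − 1
= 242888/99 − 1 ≈ 2453.4 − 1 ≈ 2452.4 → 2452

N ≈ 2452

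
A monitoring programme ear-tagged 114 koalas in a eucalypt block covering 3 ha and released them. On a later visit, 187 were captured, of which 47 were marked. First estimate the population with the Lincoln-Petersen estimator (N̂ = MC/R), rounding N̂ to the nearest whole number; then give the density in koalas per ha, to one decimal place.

density ≈ 151.3 koalas per ha

N̂ = 114·187/47 = 21318/47 ≈ 453.6 → 454
Density = N̂ / area = 454 / 3 ≈ 151.33 → 151.3 per ha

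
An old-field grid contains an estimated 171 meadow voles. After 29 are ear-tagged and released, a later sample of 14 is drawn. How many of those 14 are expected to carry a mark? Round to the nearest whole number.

expected recaptures ≈ 2

The marked fraction of the population is 29/171, so in a sample of 14 expect C·(M/N) marked.
E[R] = 29 × 14 / 171 = 406 / 171 ≈ 2.4 → 2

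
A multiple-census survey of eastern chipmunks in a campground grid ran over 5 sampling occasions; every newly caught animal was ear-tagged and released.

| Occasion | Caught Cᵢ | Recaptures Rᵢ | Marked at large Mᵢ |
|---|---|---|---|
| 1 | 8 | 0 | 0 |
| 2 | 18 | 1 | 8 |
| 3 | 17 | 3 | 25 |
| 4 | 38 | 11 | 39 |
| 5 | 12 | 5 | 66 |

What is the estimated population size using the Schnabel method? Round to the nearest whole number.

Σ MᵢCᵢ = 0·8 + 8·18 + 25·17 + 39·38 + 66·12 = 0 + 144 + 425 + 1482 + 792 = 2843
Σ Rᵢ = 0 + 1 + 3 + 11 + 5 = 20
N̂ = 2843 / 20 ≈ 142.2 → 142

N ≈ 142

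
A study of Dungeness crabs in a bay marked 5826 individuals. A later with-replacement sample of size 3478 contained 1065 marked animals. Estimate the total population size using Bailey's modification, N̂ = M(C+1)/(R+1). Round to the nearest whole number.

N̂ = 5826·(3478+1)/(1065+1) = 5826·3479/1066 = 20268654/1066 ≈ 19013.7 → 19014

N ≈ 19,014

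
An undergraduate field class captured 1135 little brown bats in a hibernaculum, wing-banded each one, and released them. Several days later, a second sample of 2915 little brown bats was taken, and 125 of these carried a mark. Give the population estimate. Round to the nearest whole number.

N ≈ 26,468

N = (1135 × 2915) / 125 = 3308525 / 125 ≈ 26468.2 → 26468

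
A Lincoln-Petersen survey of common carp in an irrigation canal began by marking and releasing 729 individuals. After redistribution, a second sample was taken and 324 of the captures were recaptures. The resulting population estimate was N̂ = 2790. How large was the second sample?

C = 1240

From N = M·C/R: C = N·R / M = 2790·324 / 729 = 903960 / 729 = 1240.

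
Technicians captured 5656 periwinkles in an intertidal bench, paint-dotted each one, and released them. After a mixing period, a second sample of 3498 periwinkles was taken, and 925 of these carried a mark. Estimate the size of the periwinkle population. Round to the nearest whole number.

N = (5656 × 3498) / 925 = 19784688 / 925 ≈ 21388.9 → 21389

N ≈ 21,389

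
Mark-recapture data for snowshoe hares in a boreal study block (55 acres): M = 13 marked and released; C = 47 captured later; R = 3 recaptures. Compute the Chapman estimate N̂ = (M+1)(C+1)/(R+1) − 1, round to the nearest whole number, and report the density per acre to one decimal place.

N̂ = 14·48/4 − 1 = 672/4 − 1 = 167
Density = N̂ / area = 167 / 55 ≈ 3.04 → 3.0 per acre

density ≈ 3.0 snowshoe hares per acre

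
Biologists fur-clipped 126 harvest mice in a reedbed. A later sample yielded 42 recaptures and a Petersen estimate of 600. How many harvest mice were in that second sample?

From N = M·C/R: C = N·R / M = 600·42 / 126 = 25200 / 126 = 200.

C = 200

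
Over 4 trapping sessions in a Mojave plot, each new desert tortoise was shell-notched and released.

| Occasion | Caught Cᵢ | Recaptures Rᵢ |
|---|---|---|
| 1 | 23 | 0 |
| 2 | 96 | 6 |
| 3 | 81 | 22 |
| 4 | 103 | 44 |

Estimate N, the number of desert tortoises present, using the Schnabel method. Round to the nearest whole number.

N ≈ 404

Marked at large before each occasion: Mᵢ = Σⱼ<ᵢ (Cⱼ − Rⱼ) → M1=0, M2=23, M3=113, M4=172
Σ MᵢCᵢ = 0·23 + 23·96 + 113·81 + 172·103 = 0 + 2208 + 9153 + 17716 = 29077
Σ Rᵢ = 0 + 6 + 22 + 44 = 72
N̂ = 29077 / 72 ≈ 403.8 → 404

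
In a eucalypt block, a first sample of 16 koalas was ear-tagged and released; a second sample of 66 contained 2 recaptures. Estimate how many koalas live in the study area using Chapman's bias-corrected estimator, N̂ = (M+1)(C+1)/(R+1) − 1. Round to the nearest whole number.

N̂ = (16+1)(66+1)/(2+1) − 1 = 17·67/3 − 1
= 1139/3 − 1 ≈ 379.7 − 1 ≈ 378.7 → 379

N ≈ 379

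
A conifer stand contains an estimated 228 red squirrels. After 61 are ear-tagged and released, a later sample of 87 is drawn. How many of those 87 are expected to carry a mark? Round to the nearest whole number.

expected recaptures ≈ 23

The marked fraction of the population is 61/228, so in a sample of 87 expect C·(M/N) marked.
E[R] = 61 × 87 / 228 = 5307 / 228 ≈ 23.3 → 23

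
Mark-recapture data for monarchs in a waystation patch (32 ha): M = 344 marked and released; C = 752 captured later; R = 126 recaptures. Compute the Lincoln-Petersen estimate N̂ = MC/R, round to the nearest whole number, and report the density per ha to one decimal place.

density ≈ 64.2 monarchs per ha

N̂ = 344·752/126 = 258688/126 ≈ 2053.1 → 2053
Density = N̂ / area = 2053 / 32 ≈ 64.16 → 64.2 per ha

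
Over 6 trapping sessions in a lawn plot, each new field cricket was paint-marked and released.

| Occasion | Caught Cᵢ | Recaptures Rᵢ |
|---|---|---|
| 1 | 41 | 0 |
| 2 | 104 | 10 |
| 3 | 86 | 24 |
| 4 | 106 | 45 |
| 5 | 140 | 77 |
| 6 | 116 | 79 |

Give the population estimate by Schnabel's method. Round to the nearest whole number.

N ≈ 469

Marked at large before each occasion: Mᵢ = Σⱼ<ᵢ (Cⱼ − Rⱼ) → M1=0, M2=41, M3=135, M4=197, M5=258, M6=321
Σ MᵢCᵢ = 0·41 + 41·104 + 135·86 + 197·106 + 258·140 + 321·116 = 0 + 4264 + 11610 + 20882 + 36120 + 37236 = 110112
Σ Rᵢ = 0 + 10 + 24 + 45 + 77 + 79 = 235
N̂ = 110112 / 235 ≈ 468.6 → 469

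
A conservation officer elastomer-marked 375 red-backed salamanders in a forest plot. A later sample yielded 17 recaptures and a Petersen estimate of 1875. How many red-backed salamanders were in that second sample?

C = 85

From N = M·C/R: C = N·R / M = 1875·17 / 375 = 31875 / 375 = 85.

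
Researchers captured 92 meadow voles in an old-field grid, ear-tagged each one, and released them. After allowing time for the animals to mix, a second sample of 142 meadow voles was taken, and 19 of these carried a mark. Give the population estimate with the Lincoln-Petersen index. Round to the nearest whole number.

N = (92 × 142) / 19 = 13064 / 19 ≈ 687.6 → 688

N ≈ 688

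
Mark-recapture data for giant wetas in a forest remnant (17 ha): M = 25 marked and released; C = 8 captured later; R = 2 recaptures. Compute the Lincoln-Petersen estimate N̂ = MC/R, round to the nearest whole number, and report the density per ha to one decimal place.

N̂ = 25·8/2 = 200/2 = 100
Density = N̂ / area = 100 / 17 ≈ 5.88 → 5.9 per ha

density ≈ 5.9 giant wetas per ha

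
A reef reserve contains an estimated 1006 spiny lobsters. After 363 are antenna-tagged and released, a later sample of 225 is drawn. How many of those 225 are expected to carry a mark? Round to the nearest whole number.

Expected recaptures E[R] = M·C / N.
E[R] = 363 × 225 / 1006 = 81675 / 1006 ≈ 81.2 → 81

expected recaptures ≈ 81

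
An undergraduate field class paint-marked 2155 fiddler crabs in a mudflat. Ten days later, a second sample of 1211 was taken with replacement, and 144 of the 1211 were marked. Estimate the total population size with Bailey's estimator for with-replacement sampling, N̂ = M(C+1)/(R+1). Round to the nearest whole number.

N̂ = 2155·(1211+1)/(144+1) = 2155·1212/145 = 2611860/145 ≈ 18012.8 → 18013

N ≈ 18,013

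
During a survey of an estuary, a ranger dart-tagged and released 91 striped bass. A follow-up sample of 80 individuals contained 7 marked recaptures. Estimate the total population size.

N = (91 × 80) / 7 = 7280 / 7 = 1040

N = 1040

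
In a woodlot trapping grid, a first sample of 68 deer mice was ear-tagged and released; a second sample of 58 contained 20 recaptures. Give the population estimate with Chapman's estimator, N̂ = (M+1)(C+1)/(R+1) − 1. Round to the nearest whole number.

N ≈ 193

N̂ = (68+1)(58+1)/(20+1) − 1 = 69·59/21 − 1
= 4071/21 − 1 ≈ 193.9 − 1 ≈ 192.9 → 193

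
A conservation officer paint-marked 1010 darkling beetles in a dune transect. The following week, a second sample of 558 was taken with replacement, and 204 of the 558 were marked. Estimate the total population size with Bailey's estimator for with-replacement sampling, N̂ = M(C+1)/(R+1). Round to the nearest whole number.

N ≈ 2754

N̂ = 1010·(558+1)/(204+1) = 1010·559/205 = 564590/205 ≈ 2754.1 → 2754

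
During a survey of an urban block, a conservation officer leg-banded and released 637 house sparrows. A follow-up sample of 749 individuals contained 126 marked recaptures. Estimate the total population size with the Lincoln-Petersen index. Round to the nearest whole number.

N ≈ 3787

The marked fraction in the recapture sample should equal the marked fraction in the population: 126/749 = 637/N.
N = (637 × 749) / 126 = 477113 / 126 ≈ 3786.6 → 3787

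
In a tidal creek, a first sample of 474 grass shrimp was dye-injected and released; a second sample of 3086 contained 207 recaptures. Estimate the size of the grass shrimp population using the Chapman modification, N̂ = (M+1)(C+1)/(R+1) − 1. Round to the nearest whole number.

N ≈ 7049

N̂ = (474+1)(3086+1)/(207+1) − 1 = 475·3087/208 − 1
= 1466325/208 − 1 ≈ 7049.6 − 1 ≈ 7048.6 → 7049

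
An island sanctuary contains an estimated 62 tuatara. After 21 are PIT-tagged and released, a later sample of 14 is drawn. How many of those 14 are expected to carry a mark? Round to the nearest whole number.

The marked fraction of the population is 21/62, so in a sample of 14 expect C·(M/N) marked.
E[R] = 21 × 14 / 62 = 294 / 62 ≈ 4.7 → 5

expected recaptures ≈ 5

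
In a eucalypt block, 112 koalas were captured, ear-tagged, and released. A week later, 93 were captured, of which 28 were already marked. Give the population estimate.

The marked fraction in the recapture sample should equal the marked fraction in the population: 28/93 = 112/N.
N = (112 × 93) / 28 = 10416 / 28 = 372

N = 372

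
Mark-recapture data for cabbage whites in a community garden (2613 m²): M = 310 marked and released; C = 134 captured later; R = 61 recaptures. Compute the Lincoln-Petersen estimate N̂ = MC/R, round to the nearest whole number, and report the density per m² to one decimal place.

N̂ = 310·134/61 = 41540/61 ≈ 681.0 → 681
Density = N̂ / area = 681 / 2613 ≈ 0.26 → 0.3 per m²

density ≈ 0.3 cabbage whites per m²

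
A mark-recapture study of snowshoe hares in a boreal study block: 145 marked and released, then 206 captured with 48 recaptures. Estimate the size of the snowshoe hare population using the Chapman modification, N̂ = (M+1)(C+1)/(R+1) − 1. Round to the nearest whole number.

N ≈ 616

N̂ = (145+1)(206+1)/(48+1) − 1 = 146·207/49 − 1
= 30222/49 − 1 ≈ 616.8 − 1 ≈ 615.8 → 616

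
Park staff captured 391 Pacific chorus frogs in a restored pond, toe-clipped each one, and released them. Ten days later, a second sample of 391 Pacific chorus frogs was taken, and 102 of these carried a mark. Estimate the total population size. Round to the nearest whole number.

N = (391 × 391) / 102 = 152881 / 102 ≈ 1498.8 → 1499

N ≈ 1499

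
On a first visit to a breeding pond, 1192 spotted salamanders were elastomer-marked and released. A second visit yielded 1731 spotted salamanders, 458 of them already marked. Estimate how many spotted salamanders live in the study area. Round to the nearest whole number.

The marked fraction in the recapture sample should equal the marked fraction in the population: 458/1731 = 1192/N.
N = (1192 × 1731) / 458 = 2063352 / 458 ≈ 4505.1 → 4505

N ≈ 4505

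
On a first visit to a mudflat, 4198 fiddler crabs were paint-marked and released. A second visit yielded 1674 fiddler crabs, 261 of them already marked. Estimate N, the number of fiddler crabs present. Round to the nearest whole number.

Lincoln-Petersen assumes M/N = R/C, so N = M·C / R.
N = (4198 × 1674) / 261 = 7027452 / 261 ≈ 26925.1 → 26925

N ≈ 26,925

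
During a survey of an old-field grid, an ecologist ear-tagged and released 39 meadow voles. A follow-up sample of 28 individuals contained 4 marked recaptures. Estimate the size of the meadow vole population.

The marked fraction in the recapture sample should equal the marked fraction in the population: 4/28 = 39/N.
N = (39 × 28) / 4 = 1092 / 4 = 273

N = 273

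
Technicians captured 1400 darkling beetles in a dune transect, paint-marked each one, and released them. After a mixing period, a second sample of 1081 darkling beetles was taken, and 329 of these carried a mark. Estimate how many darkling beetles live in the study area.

N = 4600

If marked individuals mix randomly, R/C ≈ M/N, giving N ≈ M·C/R.
N = (1400 × 1081) / 329 = 1513400 / 329 = 4600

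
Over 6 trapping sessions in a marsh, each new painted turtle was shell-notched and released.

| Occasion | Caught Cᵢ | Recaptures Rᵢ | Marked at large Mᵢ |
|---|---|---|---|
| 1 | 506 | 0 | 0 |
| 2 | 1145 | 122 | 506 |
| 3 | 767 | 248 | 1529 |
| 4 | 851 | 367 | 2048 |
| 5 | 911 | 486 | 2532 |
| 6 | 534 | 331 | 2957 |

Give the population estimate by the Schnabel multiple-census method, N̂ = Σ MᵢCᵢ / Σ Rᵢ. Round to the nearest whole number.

N ≈ 4749

Σ MᵢCᵢ = 0·506 + 506·1145 + 1529·767 + 2048·851 + 2532·911 + 2957·534 = 0 + 579370 + 1172743 + 1742848 + 2306652 + 1579038 = 7380651
Σ Rᵢ = 0 + 122 + 248 + 367 + 486 + 331 = 1554
N̂ = 7380651 / 1554 ≈ 4749.45 → 4749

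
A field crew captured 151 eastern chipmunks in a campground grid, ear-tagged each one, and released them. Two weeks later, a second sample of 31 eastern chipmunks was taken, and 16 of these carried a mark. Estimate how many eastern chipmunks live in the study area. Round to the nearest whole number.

N ≈ 293

If marked individuals mix randomly, R/C ≈ M/N, giving N ≈ M·C/R.
N = (151 × 31) / 16 = 4681 / 16 ≈ 292.6 → 293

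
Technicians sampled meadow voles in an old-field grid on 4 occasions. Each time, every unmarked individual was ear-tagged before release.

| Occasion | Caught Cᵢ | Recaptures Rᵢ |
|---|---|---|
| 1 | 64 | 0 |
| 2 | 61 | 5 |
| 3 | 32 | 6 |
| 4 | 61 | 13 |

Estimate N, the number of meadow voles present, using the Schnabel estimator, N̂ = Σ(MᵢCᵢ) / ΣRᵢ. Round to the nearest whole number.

Marked at large before each occasion: Mᵢ = Σⱼ<ᵢ (Cⱼ − Rⱼ) → M1=0, M2=64, M3=120, M4=146
Σ MᵢCᵢ = 0·64 + 64·61 + 120·32 + 146·61 = 0 + 3904 + 3840 + 8906 = 16650
Σ Rᵢ = 0 + 5 + 6 + 13 = 24
N̂ = 16650 / 24 ≈ 693.8 → 694

N ≈ 694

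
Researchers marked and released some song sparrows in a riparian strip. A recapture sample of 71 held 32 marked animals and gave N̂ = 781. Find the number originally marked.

M = 352

From N = M·C/R: M = N·R / C = 781·32 / 71 = 24992 / 71 = 352.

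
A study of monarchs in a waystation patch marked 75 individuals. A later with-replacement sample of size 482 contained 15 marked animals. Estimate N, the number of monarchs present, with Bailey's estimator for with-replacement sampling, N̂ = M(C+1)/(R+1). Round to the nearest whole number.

N ≈ 2264

N̂ = 75·(482+1)/(15+1) = 75·483/16 = 36225/16 ≈ 2264.1 → 2264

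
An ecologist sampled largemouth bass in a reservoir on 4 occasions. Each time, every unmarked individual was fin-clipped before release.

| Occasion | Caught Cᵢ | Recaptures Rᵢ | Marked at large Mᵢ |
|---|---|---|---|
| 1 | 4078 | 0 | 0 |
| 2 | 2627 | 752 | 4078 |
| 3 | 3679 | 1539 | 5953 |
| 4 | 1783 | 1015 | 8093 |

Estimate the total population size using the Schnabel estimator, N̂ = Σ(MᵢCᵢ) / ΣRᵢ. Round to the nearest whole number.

Σ MᵢCᵢ = 0·4078 + 4078·2627 + 5953·3679 + 8093·1783 = 0 + 10712906 + 21901087 + 14429819 = 47043812
Σ Rᵢ = 0 + 752 + 1539 + 1015 = 3306
N̂ = 47043812 / 3306 ≈ 14229.8 → 14230

N ≈ 14,230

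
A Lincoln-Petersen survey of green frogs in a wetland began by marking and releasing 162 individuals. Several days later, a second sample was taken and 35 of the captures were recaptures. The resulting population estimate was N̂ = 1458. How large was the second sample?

C = 315

From N = M·C/R: C = N·R / M = 1458·35 / 162 = 51030 / 162 = 315.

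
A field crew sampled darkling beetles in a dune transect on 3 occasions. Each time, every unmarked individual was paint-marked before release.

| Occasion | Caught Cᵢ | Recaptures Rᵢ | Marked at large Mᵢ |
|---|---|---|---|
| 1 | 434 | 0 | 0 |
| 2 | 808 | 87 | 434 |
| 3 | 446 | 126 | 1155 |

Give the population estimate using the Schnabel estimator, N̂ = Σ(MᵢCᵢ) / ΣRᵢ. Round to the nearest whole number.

N ≈ 4065

Σ MᵢCᵢ = 0·434 + 434·808 + 1155·446 = 0 + 350672 + 515130 = 865802
Σ Rᵢ = 0 + 87 + 126 = 213
N̂ = 865802 / 213 ≈ 4064.8 → 4065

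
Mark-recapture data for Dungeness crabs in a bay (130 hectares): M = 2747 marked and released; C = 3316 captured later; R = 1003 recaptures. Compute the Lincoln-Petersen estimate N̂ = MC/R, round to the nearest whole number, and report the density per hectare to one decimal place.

density ≈ 69.9 Dungeness crabs per hectare

N̂ = 2747·3316/1003 = 9109052/1003 ≈ 9081.8 → 9082
Density = N̂ / area = 9082 / 130 ≈ 69.86 → 69.9 per hectare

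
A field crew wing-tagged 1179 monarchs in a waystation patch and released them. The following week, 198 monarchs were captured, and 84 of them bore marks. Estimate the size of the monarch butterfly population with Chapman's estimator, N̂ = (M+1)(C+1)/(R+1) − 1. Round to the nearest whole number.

N̂ = (1179+1)(198+1)/(84+1) − 1 = 1180·199/85 − 1
= 234820/85 − 1 ≈ 2762.6 − 1 ≈ 2761.6 → 2762

N ≈ 2762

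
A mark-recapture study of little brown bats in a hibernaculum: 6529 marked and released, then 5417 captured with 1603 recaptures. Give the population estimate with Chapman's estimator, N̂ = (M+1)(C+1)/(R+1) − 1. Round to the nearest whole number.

N ≈ 22,056

N̂ = (6529+1)(5417+1)/(1603+1) − 1 = 6530·5418/1604 − 1
= 35379540/1604 − 1 ≈ 22057.1 − 1 ≈ 22056.1 → 22056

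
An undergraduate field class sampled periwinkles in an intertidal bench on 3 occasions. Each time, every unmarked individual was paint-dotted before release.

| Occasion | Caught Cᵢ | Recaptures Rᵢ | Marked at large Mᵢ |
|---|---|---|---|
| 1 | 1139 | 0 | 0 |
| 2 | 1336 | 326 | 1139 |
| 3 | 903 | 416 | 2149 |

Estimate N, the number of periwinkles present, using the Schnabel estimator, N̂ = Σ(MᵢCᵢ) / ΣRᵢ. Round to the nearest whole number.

Σ MᵢCᵢ = 0·1139 + 1139·1336 + 2149·903 = 0 + 1521704 + 1940547 = 3462251
Σ Rᵢ = 0 + 326 + 416 = 742
N̂ = 3462251 / 742 ≈ 4666.1 → 4666

N ≈ 4666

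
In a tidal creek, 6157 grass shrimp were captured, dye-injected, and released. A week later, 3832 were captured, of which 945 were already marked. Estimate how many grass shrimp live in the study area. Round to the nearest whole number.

Lincoln-Petersen assumes M/N = R/C, so N = M·C / R.
N = (6157 × 3832) / 945 = 23593624 / 945 ≈ 24966.8 → 24967

N ≈ 24,967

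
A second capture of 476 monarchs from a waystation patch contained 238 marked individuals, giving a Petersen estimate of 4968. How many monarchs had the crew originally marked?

From N = M·C/R: M = N·R / C = 4968·238 / 476 = 1182384 / 476 = 2484.

M = 2484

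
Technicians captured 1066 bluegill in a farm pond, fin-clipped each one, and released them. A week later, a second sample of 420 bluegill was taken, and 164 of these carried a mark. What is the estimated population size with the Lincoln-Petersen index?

N = (1066 × 420) / 164 = 447720 / 164 = 2730

N = 2730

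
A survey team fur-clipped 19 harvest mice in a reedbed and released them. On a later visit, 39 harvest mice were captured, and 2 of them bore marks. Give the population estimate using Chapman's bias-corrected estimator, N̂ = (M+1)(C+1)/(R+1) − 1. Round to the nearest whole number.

N̂ = (19+1)(39+1)/(2+1) − 1 = 20·40/3 − 1
= 800/3 − 1 ≈ 266.7 − 1 ≈ 265.7 → 266

N ≈ 266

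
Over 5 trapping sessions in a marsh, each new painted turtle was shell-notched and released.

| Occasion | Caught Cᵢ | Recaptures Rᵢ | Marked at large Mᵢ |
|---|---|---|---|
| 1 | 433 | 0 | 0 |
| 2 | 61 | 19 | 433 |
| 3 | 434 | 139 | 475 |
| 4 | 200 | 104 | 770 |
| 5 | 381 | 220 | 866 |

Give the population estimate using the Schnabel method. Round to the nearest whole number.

N ≈ 1487

Σ MᵢCᵢ = 0·433 + 433·61 + 475·434 + 770·200 + 866·381 = 0 + 26413 + 206150 + 154000 + 329946 = 716509
Σ Rᵢ = 0 + 19 + 139 + 104 + 220 = 482
N̂ = 716509 / 482 ≈ 1486.5 → 1487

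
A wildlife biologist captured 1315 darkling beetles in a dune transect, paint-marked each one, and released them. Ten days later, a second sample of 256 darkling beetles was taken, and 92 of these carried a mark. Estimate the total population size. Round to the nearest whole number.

Lincoln-Petersen assumes M/N = R/C, so N = M·C / R.
N = (1315 × 256) / 92 = 336640 / 92 ≈ 3659.1 → 3659

N ≈ 3659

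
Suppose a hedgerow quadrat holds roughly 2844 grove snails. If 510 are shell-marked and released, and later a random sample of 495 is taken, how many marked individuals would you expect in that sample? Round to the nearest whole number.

The marked fraction of the population is 510/2844, so in a sample of 495 expect C·(M/N) marked.
E[R] = 510 × 495 / 2844 = 252450 / 2844 ≈ 88.8 → 89

expected recaptures ≈ 89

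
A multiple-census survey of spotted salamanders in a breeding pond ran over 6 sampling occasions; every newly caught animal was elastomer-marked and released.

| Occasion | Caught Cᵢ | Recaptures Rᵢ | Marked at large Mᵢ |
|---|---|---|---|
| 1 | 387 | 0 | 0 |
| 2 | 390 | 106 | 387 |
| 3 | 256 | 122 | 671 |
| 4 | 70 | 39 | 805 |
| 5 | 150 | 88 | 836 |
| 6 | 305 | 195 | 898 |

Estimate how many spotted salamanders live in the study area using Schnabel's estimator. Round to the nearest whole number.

Σ MᵢCᵢ = 0·387 + 387·390 + 671·256 + 805·70 + 836·150 + 898·305 = 0 + 150930 + 171776 + 56350 + 125400 + 273890 = 778346
Σ Rᵢ = 0 + 106 + 122 + 39 + 88 + 195 = 550
N̂ = 778346 / 550 ≈ 1415.2 → 1415

N ≈ 1415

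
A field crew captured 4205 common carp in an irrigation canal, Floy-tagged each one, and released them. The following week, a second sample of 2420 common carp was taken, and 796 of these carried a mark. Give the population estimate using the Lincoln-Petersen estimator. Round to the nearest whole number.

Lincoln-Petersen assumes M/N = R/C, so N = M·C / R.
N = (4205 × 2420) / 796 = 10176100 / 796 ≈ 12784.0 → 12784

N ≈ 12,784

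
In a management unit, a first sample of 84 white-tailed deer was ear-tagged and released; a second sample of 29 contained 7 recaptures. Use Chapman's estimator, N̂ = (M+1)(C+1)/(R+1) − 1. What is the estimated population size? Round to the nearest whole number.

N̂ = (84+1)(29+1)/(7+1) − 1 = 85·30/8 − 1
= 2550/8 − 1 ≈ 318.8 − 1 ≈ 317.8 → 318

N ≈ 318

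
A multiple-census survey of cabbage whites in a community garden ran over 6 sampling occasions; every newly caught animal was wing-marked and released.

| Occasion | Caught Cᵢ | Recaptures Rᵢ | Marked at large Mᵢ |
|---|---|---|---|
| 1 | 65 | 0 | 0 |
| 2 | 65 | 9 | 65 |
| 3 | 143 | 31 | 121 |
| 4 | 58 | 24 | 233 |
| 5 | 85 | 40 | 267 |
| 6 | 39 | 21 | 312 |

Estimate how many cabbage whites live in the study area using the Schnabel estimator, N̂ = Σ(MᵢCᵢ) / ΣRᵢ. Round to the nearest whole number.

Σ MᵢCᵢ = 0·65 + 65·65 + 121·143 + 233·58 + 267·85 + 312·39 = 0 + 4225 + 17303 + 13514 + 22695 + 12168 = 69905
Σ Rᵢ = 0 + 9 + 31 + 24 + 40 + 21 = 125
N̂ = 69905 / 125 ≈ 559.2 → 559

N ≈ 559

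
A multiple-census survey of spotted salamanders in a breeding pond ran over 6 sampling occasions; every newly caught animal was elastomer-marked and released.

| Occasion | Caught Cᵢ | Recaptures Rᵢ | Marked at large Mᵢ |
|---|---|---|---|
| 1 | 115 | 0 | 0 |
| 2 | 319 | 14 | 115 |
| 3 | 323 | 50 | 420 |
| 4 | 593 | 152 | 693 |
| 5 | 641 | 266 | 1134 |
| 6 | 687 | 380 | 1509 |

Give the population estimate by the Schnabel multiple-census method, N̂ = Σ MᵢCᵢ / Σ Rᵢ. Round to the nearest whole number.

Σ MᵢCᵢ = 0·115 + 115·319 + 420·323 + 693·593 + 1134·641 + 1509·687 = 0 + 36685 + 135660 + 410949 + 726894 + 1036683 = 2346871
Σ Rᵢ = 0 + 14 + 50 + 152 + 266 + 380 = 862
N̂ = 2346871 / 862 ≈ 2722.6 → 2723

N ≈ 2723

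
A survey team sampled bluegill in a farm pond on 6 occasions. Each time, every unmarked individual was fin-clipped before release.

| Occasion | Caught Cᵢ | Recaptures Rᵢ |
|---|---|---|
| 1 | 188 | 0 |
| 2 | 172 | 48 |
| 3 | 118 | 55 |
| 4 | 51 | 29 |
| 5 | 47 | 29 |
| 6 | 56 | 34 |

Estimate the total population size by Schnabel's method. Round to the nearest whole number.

Marked at large before each occasion: Mᵢ = Σⱼ<ᵢ (Cⱼ − Rⱼ) → M1=0, M2=188, M3=312, M4=375, M5=397, M6=415
Σ MᵢCᵢ = 0·188 + 188·172 + 312·118 + 375·51 + 397·47 + 415·56 = 0 + 32336 + 36816 + 19125 + 18659 + 23240 = 130176
Σ Rᵢ = 0 + 48 + 55 + 29 + 29 + 34 = 195
N̂ = 130176 / 195 ≈ 667.6 → 668

N ≈ 668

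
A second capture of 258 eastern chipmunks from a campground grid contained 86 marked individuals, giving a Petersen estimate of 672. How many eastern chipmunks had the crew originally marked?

M = 224

From N = M·C/R: M = N·R / C = 672·86 / 258 = 57792 / 258 = 224.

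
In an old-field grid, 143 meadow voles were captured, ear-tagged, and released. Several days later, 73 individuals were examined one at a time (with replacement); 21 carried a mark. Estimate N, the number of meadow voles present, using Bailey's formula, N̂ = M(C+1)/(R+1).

N = 481

N̂ = 143·(73+1)/(21+1) = 143·74/22 = 10582/22 = 481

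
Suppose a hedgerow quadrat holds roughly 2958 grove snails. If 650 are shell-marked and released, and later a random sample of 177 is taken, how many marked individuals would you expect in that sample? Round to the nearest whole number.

expected recaptures ≈ 39

The marked fraction of the population is 650/2958, so in a sample of 177 expect C·(M/N) marked.
E[R] = 650 × 177 / 2958 = 115050 / 2958 ≈ 38.9 → 39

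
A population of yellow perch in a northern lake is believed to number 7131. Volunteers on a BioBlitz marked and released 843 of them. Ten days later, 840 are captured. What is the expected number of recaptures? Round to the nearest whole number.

The marked fraction of the population is 843/7131, so in a sample of 840 expect C·(M/N) marked.
E[R] = 843 × 840 / 7131 = 708120 / 7131 ≈ 99.3 → 99

expected recaptures ≈ 99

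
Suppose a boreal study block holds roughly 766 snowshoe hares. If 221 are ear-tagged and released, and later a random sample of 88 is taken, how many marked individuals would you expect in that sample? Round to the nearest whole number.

expected recaptures ≈ 25

Expected recaptures E[R] = M·C / N.
E[R] = 221 × 88 / 766 = 19448 / 766 ≈ 25.4 → 25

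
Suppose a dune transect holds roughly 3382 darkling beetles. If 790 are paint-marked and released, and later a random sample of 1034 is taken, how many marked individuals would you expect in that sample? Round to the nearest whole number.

expected recaptures ≈ 242

Expected recaptures E[R] = M·C / N.
E[R] = 790 × 1034 / 3382 = 816860 / 3382 ≈ 241.5 → 242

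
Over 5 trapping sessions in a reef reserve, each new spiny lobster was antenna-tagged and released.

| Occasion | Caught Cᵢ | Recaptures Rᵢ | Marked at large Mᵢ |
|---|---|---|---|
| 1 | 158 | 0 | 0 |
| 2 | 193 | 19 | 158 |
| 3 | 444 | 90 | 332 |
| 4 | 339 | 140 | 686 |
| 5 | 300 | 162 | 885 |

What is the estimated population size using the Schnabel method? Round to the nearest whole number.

N ≈ 1645

Σ MᵢCᵢ = 0·158 + 158·193 + 332·444 + 686·339 + 885·300 = 0 + 30494 + 147408 + 232554 + 265500 = 675956
Σ Rᵢ = 0 + 19 + 90 + 140 + 162 = 411
N̂ = 675956 / 411 ≈ 1644.7 → 1645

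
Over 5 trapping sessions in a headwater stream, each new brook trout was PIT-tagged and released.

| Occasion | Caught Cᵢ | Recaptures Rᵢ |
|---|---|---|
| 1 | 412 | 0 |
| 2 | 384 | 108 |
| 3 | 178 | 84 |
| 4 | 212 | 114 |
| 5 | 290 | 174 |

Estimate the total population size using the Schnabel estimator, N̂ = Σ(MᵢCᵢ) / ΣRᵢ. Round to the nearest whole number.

N ≈ 1462

Marked at large before each occasion: Mᵢ = Σⱼ<ᵢ (Cⱼ − Rⱼ) → M1=0, M2=412, M3=688, M4=782, M5=880
Σ MᵢCᵢ = 0·412 + 412·384 + 688·178 + 782·212 + 880·290 = 0 + 158208 + 122464 + 165784 + 255200 = 701656
Σ Rᵢ = 0 + 108 + 84 + 114 + 174 = 480
N̂ = 701656 / 480 ≈ 1461.8 → 1462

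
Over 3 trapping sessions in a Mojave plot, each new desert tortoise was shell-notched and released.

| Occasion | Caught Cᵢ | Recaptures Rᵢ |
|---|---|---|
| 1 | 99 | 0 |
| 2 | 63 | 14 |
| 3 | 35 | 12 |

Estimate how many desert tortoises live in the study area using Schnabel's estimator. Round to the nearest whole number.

Marked at large before each occasion: Mᵢ = Σⱼ<ᵢ (Cⱼ − Rⱼ) → M1=0, M2=99, M3=148
Σ MᵢCᵢ = 0·99 + 99·63 + 148·35 = 0 + 6237 + 5180 = 11417
Σ Rᵢ = 0 + 14 + 12 = 26
N̂ = 11417 / 26 ≈ 439.1 → 439

N ≈ 439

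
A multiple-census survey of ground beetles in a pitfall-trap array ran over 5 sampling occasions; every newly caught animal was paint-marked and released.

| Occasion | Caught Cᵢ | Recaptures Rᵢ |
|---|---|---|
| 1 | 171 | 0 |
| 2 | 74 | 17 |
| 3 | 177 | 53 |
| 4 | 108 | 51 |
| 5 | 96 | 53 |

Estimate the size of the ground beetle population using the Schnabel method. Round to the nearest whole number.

Marked at large before each occasion: Mᵢ = Σⱼ<ᵢ (Cⱼ − Rⱼ) → M1=0, M2=171, M3=228, M4=352, M5=409
Σ MᵢCᵢ = 0·171 + 171·74 + 228·177 + 352·108 + 409·96 = 0 + 12654 + 40356 + 38016 + 39264 = 130290
Σ Rᵢ = 0 + 17 + 53 + 51 + 53 = 174
N̂ = 130290 / 174 ≈ 748.8 → 749

N ≈ 749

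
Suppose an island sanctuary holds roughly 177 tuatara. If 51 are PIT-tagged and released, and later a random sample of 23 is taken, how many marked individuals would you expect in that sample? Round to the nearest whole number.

The marked fraction of the population is 51/177, so in a sample of 23 expect C·(M/N) marked.
E[R] = 51 × 23 / 177 = 1173 / 177 ≈ 6.6 → 7

expected recaptures ≈ 7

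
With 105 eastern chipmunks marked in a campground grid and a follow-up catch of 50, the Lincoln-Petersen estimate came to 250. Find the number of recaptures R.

R = 21

From N = M·C/R: R = M·C / N = 105·50 / 250 = 5250 / 250 = 21.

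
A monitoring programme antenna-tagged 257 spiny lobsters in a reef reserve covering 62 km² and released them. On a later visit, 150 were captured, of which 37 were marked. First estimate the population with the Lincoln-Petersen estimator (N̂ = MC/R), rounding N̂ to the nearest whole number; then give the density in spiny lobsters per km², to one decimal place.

N̂ = 257·150/37 = 38550/37 ≈ 1041.9 → 1042
Density = N̂ / area = 1042 / 62 ≈ 16.81 → 16.8 per km²

density ≈ 16.8 spiny lobsters per km²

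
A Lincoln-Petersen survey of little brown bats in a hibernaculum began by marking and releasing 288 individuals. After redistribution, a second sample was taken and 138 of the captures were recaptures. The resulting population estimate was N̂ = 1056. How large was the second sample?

From N = M·C/R: C = N·R / M = 1056·138 / 288 = 145728 / 288 = 506.

C = 506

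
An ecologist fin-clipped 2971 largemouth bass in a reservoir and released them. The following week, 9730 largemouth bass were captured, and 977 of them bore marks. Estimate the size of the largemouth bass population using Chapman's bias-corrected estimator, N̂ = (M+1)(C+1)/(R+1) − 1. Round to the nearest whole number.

N ≈ 29,570

N̂ = (2971+1)(9730+1)/(977+1) − 1 = 2972·9731/978 − 1
= 28920532/978 − 1 ≈ 29571.1 − 1 ≈ 29570.1 → 29570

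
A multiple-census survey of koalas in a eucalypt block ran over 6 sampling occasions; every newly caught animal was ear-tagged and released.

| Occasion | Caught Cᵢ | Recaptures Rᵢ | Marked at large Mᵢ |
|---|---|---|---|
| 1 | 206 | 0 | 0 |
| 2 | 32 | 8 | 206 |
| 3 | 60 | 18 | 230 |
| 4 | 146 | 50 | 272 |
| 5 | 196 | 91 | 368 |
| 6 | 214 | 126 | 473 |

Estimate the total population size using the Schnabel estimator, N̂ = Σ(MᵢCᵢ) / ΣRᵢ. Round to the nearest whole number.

N ≈ 797

Σ MᵢCᵢ = 0·206 + 206·32 + 230·60 + 272·146 + 368·196 + 473·214 = 0 + 6592 + 13800 + 39712 + 72128 + 101222 = 233454
Σ Rᵢ = 0 + 8 + 18 + 50 + 91 + 126 = 293
N̂ = 233454 / 293 ≈ 796.8 → 797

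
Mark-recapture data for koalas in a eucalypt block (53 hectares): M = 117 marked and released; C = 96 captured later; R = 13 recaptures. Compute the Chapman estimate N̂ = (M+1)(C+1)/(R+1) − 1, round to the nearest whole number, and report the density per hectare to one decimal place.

density ≈ 15.4 koalas per hectare

N̂ = 118·97/14 − 1 = 11446/14 − 1 ≈ 816.6 → 817
Density = N̂ / area = 817 / 53 ≈ 15.42 → 15.4 per hectare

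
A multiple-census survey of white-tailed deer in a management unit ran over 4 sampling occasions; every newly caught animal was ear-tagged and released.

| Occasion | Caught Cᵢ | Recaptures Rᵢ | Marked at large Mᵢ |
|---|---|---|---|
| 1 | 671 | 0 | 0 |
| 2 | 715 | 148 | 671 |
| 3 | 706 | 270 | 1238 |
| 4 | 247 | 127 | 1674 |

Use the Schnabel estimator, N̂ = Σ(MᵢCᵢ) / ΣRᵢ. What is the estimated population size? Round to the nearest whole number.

Σ MᵢCᵢ = 0·671 + 671·715 + 1238·706 + 1674·247 = 0 + 479765 + 874028 + 413478 = 1767271
Σ Rᵢ = 0 + 148 + 270 + 127 = 545
N̂ = 1767271 / 545 ≈ 3242.7 → 3243

N ≈ 3243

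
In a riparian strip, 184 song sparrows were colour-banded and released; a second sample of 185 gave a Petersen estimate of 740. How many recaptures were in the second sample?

R = 46

From N = M·C/R: R = M·C / N = 184·185 / 740 = 34040 / 740 = 46.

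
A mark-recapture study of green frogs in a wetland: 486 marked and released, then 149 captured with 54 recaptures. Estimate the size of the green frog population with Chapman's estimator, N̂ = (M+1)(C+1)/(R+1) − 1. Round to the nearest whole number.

N̂ = (486+1)(149+1)/(54+1) − 1 = 487·150/55 − 1
= 73050/55 − 1 ≈ 1328.2 − 1 ≈ 1327.2 → 1327

N ≈ 1327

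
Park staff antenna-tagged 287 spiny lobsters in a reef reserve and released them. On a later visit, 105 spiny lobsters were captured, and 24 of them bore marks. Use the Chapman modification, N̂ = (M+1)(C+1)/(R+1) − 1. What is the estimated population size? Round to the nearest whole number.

N̂ = (287+1)(105+1)/(24+1) − 1 = 288·106/25 − 1
= 30528/25 − 1 ≈ 1221.1 − 1 ≈ 1220.1 → 1220

N ≈ 1220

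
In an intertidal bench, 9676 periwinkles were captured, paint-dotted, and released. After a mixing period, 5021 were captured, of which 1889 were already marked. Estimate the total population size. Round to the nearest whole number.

N ≈ 25,719

N = (9676 × 5021) / 1889 = 48583196 / 1889 ≈ 25719.0 → 25719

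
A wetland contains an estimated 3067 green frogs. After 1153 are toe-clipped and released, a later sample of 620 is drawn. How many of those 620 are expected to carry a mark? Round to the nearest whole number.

The marked fraction of the population is 1153/3067, so in a sample of 620 expect C·(M/N) marked.
E[R] = 1153 × 620 / 3067 = 714860 / 3067 ≈ 233.1 → 233

expected recaptures ≈ 233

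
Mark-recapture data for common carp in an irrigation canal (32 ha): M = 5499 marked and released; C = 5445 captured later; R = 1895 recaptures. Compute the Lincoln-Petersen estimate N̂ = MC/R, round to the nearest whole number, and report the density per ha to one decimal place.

density ≈ 493.8 common carp per ha

N̂ = 5499·5445/1895 = 29942055/1895 ≈ 15800.6 → 15801
Density = N̂ / area = 15801 / 32 ≈ 493.78 → 493.8 per ha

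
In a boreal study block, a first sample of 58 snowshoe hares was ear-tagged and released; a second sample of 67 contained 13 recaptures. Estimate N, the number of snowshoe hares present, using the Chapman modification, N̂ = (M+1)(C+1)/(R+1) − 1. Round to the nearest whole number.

N̂ = (58+1)(67+1)/(13+1) − 1 = 59·68/14 − 1
= 4012/14 − 1 ≈ 286.6 − 1 ≈ 285.6 → 286

N ≈ 286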